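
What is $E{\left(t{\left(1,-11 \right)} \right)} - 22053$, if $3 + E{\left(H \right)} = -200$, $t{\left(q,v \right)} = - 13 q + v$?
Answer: $-22256$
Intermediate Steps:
$t{\left(q,v \right)} = v - 13 q$
$E{\left(H \right)} = -203$ ($E{\left(H \right)} = -3 - 200 = -203$)
$E{\left(t{\left(1,-11 \right)} \right)} - 22053 = -203 - 22053 = -22256$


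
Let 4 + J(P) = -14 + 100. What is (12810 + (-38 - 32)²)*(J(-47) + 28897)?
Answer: 513218090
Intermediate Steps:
J(P) = 82 (J(P) = -4 + (-14 + 100) = -4 + 86 = 82)
(12810 + (-38 - 32)²)*(J(-47) + 28897) = (12810 + (-38 - 32)²)*(82 + 28897) = (12810 + (-70)²)*28979 = (12810 + 4900)*28979 = 17710*28979 = 513218090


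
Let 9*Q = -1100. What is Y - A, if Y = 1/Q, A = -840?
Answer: 923991/1100 ≈ 839.99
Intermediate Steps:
Q = -1100/9 (Q = (⅑)*(-1100) = -1100/9 ≈ -122.22)
Y = -9/1100 (Y = 1/(-1100/9) = -9/1100 ≈ -0.0081818)
Y - A = -9/1100 - 1*(-840) = -9/1100 + 840 = 923991/1100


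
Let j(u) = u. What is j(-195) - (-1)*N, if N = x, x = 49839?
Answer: 49644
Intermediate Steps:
N = 49839
j(-195) - (-1)*N = -195 - (-1)*49839 = -195 - 1*(-49839) = -195 + 49839 = 49644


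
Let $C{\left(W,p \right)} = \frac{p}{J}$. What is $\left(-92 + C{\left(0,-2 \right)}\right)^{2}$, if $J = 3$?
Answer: $\frac{77284}{9} \approx 8587.1$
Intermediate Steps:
$C{\left(W,p \right)} = \frac{p}{3}$
$\left(-92 + C{\left(0,-2 \right)}\right)^{2} = \left(-92 + \frac{1}{3} \left(-2\right)\right)^{2} = \left(-92 - \frac{2}{3}\right)^{2} = \left(- \frac{278}{3}\right)^{2} = \frac{77284}{9}$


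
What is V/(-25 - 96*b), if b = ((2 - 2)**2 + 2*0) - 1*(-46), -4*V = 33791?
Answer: 33791/17764 ≈ 1.9022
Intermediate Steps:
V = -33791/4 (V = -1/4*33791 = -33791/4 ≈ -8447.8)
b = 46 (b = (0**2 + 0) + 46 = (0 + 0) + 46 = 0 + 46 = 46)
V/(-25 - 96*b) = -33791/(4*(-25 - 96*46)) = -33791/(4*(-25 - 4416)) = -33791/4/(-4441) = -33791/4*(-1/4441) = 33791/17764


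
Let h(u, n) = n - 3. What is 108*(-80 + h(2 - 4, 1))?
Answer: -8856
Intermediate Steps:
h(u, n) = -3 + n
108*(-80 + h(2 - 4, 1)) = 108*(-80 + (-3 + 1)) = 108*(-80 - 2) = 108*(-82) = -8856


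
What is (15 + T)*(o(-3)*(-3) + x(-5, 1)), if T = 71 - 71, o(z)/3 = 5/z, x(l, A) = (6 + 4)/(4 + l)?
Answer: 75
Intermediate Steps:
x(l, A) = 10/(4 + l)
o(z) = 15/z (o(z) = 3*(5/z) = 15/z)
T = 0
(15 + T)*(o(-3)*(-3) + x(-5, 1)) = (15 + 0)*((15/(-3))*(-3) + 10/(4 - 5)) = 15*((15*(-⅓))*(-3) + 10/(-1)) = 15*(-5*(-3) + 10*(-1)) = 15*(15 - 10) = 15*5 = 75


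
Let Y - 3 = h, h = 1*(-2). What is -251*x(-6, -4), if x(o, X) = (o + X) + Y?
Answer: 2259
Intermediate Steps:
h = -2
Y = 1 (Y = 3 - 2 = 1)
x(o, X) = 1 + X + o (x(o, X) = (o + X) + 1 = (X + o) + 1 = 1 + X + o)
-251*x(-6, -4) = -251*(1 - 4 - 6) = -251*(-9) = 2259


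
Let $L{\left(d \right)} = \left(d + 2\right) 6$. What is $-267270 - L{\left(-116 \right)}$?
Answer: $-266586$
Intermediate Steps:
$L{\left(d \right)} = 12 + 6 d$ ($L{\left(d \right)} = \left(2 + d\right) 6 = 12 + 6 d$)
$-267270 - L{\left(-116 \right)} = -267270 - \left(12 + 6 \left(-116\right)\right) = -267270 - \left(12 - 696\right) = -267270 - -684 = -267270 + 684 = -266586$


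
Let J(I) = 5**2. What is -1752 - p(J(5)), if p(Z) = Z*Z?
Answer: -2377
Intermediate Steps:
J(I) = 25
p(Z) = Z**2
-1752 - p(J(5)) = -1752 - 1*25**2 = -1752 - 1*625 = -1752 - 625 = -2377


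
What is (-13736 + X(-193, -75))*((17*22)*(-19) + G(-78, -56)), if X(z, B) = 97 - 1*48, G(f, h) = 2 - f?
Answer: 96164862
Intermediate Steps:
X(z, B) = 49 (X(z, B) = 97 - 48 = 49)
(-13736 + X(-193, -75))*((17*22)*(-19) + G(-78, -56)) = (-13736 + 49)*((17*22)*(-19) + (2 - 1*(-78))) = -13687*(374*(-19) + (2 + 78)) = -13687*(-7106 + 80) = -13687*(-7026) = 96164862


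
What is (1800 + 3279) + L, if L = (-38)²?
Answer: 6523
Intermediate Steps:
L = 1444
(1800 + 3279) + L = (1800 + 3279) + 1444 = 5079 + 1444 = 6523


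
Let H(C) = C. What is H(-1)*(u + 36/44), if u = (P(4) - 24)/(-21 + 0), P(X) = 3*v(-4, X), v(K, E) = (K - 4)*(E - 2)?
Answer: -327/77 ≈ -4.2467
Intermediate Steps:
v(K, E) = (-4 + K)*(-2 + E)
P(X) = 48 - 24*X (P(X) = 3*(8 - 4*X - 2*(-4) + X*(-4)) = 3*(8 - 4*X + 8 - 4*X) = 3*(16 - 8*X) = 48 - 24*X)
u = 24/7 (u = ((48 - 24*4) - 24)/(-21 + 0) = ((48 - 96) - 24)/(-21) = (-48 - 24)*(-1/21) = -72*(-1/21) = 24/7 ≈ 3.4286)
H(-1)*(u + 36/44) = -(24/7 + 36/44) = -(24/7 + 36*(1/44)) = -(24/7 + 9/11) = -1*327/77 = -327/77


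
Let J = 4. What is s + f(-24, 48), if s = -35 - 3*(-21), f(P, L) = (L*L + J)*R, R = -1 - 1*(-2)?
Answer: 2336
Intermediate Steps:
R = 1 (R = -1 + 2 = 1)
f(P, L) = 4 + L**2 (f(P, L) = (L*L + 4)*1 = (L**2 + 4)*1 = (4 + L**2)*1 = 4 + L**2)
s = 28 (s = -35 + 63 = 28)
s + f(-24, 48) = 28 + (4 + 48**2) = 28 + (4 + 2304) = 28 + 2308 = 2336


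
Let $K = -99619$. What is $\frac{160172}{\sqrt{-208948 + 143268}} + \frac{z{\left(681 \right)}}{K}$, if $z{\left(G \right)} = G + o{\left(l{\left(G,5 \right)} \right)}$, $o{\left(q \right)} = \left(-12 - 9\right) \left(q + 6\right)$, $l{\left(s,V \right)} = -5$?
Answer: $- \frac{660}{99619} - \frac{40043 i \sqrt{4105}}{4105} \approx -0.0066252 - 624.99 i$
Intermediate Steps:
$o{\left(q \right)} = -126 - 21 q$ ($o{\left(q \right)} = - 21 \left(6 + q\right) = -126 - 21 q$)
$z{\left(G \right)} = -21 + G$ ($z{\left(G \right)} = G - 21 = -21 + G$)
$\frac{160172}{\sqrt{-208948 + 143268}} + \frac{z{\left(681 \right)}}{K} = \frac{160172}{\sqrt{-208948 + 143268}} + \frac{-21 + 681}{-99619} = \frac{160172}{\sqrt{-65680}} + 660 \left(- \frac{1}{99619}\right) = \frac{160172}{4 i \sqrt{4105}} - \frac{660}{99619} = 160172 \left(- \frac{i \sqrt{4105}}{16420}\right) - \frac{660}{99619} = - \frac{40043 i \sqrt{4105}}{4105} - \frac{660}{99619} = - \frac{660}{99619} - \frac{40043 i \sqrt{4105}}{4105}$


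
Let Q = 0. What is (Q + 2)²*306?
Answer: 1224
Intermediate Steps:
(Q + 2)²*306 = (0 + 2)²*306 = 2²*306 = 4*306 = 1224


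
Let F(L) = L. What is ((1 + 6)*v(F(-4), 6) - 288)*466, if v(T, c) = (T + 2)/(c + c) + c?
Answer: -345539/3 ≈ -1.1518e+5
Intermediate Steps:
v(T, c) = c + (2 + T)/(2*c) (v(T, c) = (2 + T)/((2*c)) + c = (2 + T)*(1/(2*c)) + c = (2 + T)/(2*c) + c = c + (2 + T)/(2*c))
((1 + 6)*v(F(-4), 6) - 288)*466 = ((1 + 6)*((1 + 6² + (½)*(-4))/6) - 288)*466 = (7*((1 + 36 - 2)/6) - 288)*466 = (7*((⅙)*35) - 288)*466 = (7*(35/6) - 288)*466 = (245/6 - 288)*466 = -1483/6*466 = -345539/3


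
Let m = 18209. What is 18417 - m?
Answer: 208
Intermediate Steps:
18417 - m = 18417 - 1*18209 = 18417 - 18209 = 208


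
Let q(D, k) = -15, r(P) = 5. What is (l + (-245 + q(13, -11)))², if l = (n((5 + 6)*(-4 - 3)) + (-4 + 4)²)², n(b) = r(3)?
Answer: 55225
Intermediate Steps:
n(b) = 5
l = 25 (l = (5 + (-4 + 4)²)² = (5 + 0²)² = (5 + 0)² = 5² = 25)
(l + (-245 + q(13, -11)))² = (25 + (-245 - 15))² = (25 - 260)² = (-235)² = 55225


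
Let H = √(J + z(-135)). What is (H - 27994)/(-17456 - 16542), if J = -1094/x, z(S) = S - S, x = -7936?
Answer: 13997/16999 - √33914/16863008 ≈ 0.82339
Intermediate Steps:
z(S) = 0
J = 547/3968 (J = -1094/(-7936) = -1094*(-1/7936) = 547/3968 ≈ 0.13785)
H = √33914/496 (H = √(547/3968 + 0) = √(547/3968) = √33914/496 ≈ 0.37129)
(H - 27994)/(-17456 - 16542) = (√33914/496 - 27994)/(-17456 - 16542) = (-27994 + √33914/496)/(-33998) = (-27994 + √33914/496)*(-1/33998) = 13997/16999 - √33914/16863008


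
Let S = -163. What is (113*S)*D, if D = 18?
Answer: -331542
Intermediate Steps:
(113*S)*D = (113*(-163))*18 = -18419*18 = -331542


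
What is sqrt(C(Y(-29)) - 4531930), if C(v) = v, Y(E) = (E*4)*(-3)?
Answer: I*sqrt(4531582) ≈ 2128.8*I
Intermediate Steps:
Y(E) = -12*E (Y(E) = (4*E)*(-3) = -12*E)
sqrt(C(Y(-29)) - 4531930) = sqrt(-12*(-29) - 4531930) = sqrt(348 - 4531930) = sqrt(-4531582) = I*sqrt(4531582)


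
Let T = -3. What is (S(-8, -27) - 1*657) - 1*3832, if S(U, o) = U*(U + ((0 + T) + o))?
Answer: -4185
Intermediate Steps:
S(U, o) = U*(-3 + U + o) (S(U, o) = U*(U + ((0 - 3) + o)) = U*(U + (-3 + o)) = U*(-3 + U + o))
(S(-8, -27) - 1*657) - 1*3832 = (-8*(-3 - 8 - 27) - 1*657) - 1*3832 = (-8*(-38) - 657) - 3832 = (304 - 657) - 3832 = -353 - 3832 = -4185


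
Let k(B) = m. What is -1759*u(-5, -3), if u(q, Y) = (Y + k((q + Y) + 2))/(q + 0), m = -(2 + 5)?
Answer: -3518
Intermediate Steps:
m = -7 (m = -1*7 = -7)
k(B) = -7
u(q, Y) = (-7 + Y)/q (u(q, Y) = (Y - 7)/(q + 0) = (-7 + Y)/q)
-1759*u(-5, -3) = -1759*(-7 - 3)/(-5) = -(-1759)*(-10)/5 = -1759*2 = -3518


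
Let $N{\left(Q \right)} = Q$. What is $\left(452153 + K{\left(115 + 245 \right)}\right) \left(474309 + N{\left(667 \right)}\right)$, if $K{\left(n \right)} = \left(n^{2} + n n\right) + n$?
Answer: $338046593888$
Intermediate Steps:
$K{\left(n \right)} = n + 2 n^{2}$ ($K{\left(n \right)} = \left(n^{2} + n^{2}\right) + n = 2 n^{2} + n = n + 2 n^{2}$)
$\left(452153 + K{\left(115 + 245 \right)}\right) \left(474309 + N{\left(667 \right)}\right) = \left(452153 + \left(115 + 245\right) \left(1 + 2 \left(115 + 245\right)\right)\right) \left(474309 + 667\right) = \left(452153 + 360 \left(1 + 2 \cdot 360\right)\right) 474976 = \left(452153 + 360 \left(1 + 720\right)\right) 474976 = \left(452153 + 360 \cdot 721\right) 474976 = \left(452153 + 259560\right) 474976 = 711713 \cdot 474976 = 338046593888$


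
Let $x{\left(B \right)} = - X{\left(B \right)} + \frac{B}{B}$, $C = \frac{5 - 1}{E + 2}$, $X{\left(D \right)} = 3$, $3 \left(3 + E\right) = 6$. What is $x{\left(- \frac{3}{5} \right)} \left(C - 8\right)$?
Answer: $8$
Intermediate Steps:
$E = -1$ ($E = -3 + \frac{1}{3} \cdot 6 = -3 + 2 = -1$)
$C = 4$ ($C = \frac{5 - 1}{-1 + 2} = \frac{4}{1} = 4 \cdot 1 = 4$)
$x{\left(B \right)} = -2$ ($x{\left(B \right)} = \left(-1\right) 3 + \frac{B}{B} = -3 + 1 = -2$)
$x{\left(- \frac{3}{5} \right)} \left(C - 8\right) = - 2 \left(4 - 8\right) = \left(-2\right) \left(-4\right) = 8$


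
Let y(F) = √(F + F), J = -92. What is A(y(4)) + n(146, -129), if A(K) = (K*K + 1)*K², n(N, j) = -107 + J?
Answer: -127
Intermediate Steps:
y(F) = √2*√F (y(F) = √(2*F) = √2*√F)
n(N, j) = -199 (n(N, j) = -107 - 92 = -199)
A(K) = K²*(1 + K²) (A(K) = (K² + 1)*K² = (1 + K²)*K² = K²*(1 + K²))
A(y(4)) + n(146, -129) = ((√2*√4)² + (√2*√4)⁴) - 199 = ((√2*2)² + (√2*2)⁴) - 199 = ((2*√2)² + (2*√2)⁴) - 199 = (8 + 64) - 199 = 72 - 199 = -127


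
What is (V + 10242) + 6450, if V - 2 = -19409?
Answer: -2715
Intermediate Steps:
V = -19407 (V = 2 - 19409 = -19407)
(V + 10242) + 6450 = (-19407 + 10242) + 6450 = -9165 + 6450 = -2715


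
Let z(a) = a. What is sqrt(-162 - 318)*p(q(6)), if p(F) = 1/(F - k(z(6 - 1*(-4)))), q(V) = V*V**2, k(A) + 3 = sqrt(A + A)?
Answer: 40*I*sqrt(6)/47941 + 876*I*sqrt(30)/47941 ≈ 0.10213*I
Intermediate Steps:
k(A) = -3 + sqrt(2)*sqrt(A) (k(A) = -3 + sqrt(A + A) = -3 + sqrt(2*A) = -3 + sqrt(2)*sqrt(A))
q(V) = V**3
p(F) = 1/(3 + F - 2*sqrt(5)) (p(F) = 1/(F - (-3 + sqrt(2)*sqrt(6 - 1*(-4)))) = 1/(F - (-3 + sqrt(2)*sqrt(6 + 4))) = 1/(F - (-3 + sqrt(2)*sqrt(10))) = 1/(F - (-3 + 2*sqrt(5))) = 1/(F + (3 - 2*sqrt(5))) = 1/(3 + F - 2*sqrt(5)))
sqrt(-162 - 318)*p(q(6)) = sqrt(-162 - 318)/(3 + 6**3 - 2*sqrt(5)) = sqrt(-480)/(3 + 216 - 2*sqrt(5)) = (4*I*sqrt(30))/(219 - 2*sqrt(5)) = 4*I*sqrt(30)/(219 - 2*sqrt(5))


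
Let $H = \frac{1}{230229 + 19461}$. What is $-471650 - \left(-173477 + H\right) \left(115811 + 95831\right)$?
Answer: $\frac{3855027496231}{105} \approx 3.6715 \cdot 10^{10}$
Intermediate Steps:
$H = \frac{1}{249690} \approx 4.005 \cdot 10^{-6}$
$-471650 - \left(-173477 + H\right) \left(115811 + 95831\right) = -471650 - \left(-173477 + \frac{1}{249690}\right) \left(115811 + 95831\right) = -471650 - \left(- \frac{43315472129}{249690}\right) 211642 = -471650 - - \frac{3855077019481}{105} = -471650 + \frac{3855077019481}{105} = \frac{3855027496231}{105}$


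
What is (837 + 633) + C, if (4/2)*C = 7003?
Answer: 9943/2 ≈ 4971.5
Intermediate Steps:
C = 7003/2 (C = (1/2)*7003 = 7003/2 ≈ 3501.5)
(837 + 633) + C = (837 + 633) + 7003/2 = 1470 + 7003/2 = 9943/2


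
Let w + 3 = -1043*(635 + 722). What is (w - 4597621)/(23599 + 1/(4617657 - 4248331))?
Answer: -29609973398/116209657 ≈ -254.80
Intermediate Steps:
w = -1415354 (w = -3 - 1043*(635 + 722) = -3 - 1043*1357 = -3 - 1415351 = -1415354)
(w - 4597621)/(23599 + 1/(4617657 - 4248331)) = (-1415354 - 4597621)/(23599 + 1/(4617657 - 4248331)) = -6012975/(23599 + 1/369326) = -6012975/8715724275/369326 = -6012975*369326/8715724275 = -29609973398/116209657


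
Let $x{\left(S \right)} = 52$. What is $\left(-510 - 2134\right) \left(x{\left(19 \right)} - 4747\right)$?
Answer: $12413580$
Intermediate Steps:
$\left(-510 - 2134\right) \left(x{\left(19 \right)} - 4747\right) = \left(-510 - 2134\right) \left(52 - 4747\right) = \left(-2644\right) \left(-4695\right) = 12413580$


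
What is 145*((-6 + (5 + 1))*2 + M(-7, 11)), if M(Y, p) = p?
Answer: 1595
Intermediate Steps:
145*((-6 + (5 + 1))*2 + M(-7, 11)) = 145*((-6 + (5 + 1))*2 + 11) = 145*((-6 + 6)*2 + 11) = 145*(0*2 + 11) = 145*(0 + 11) = 145*11 = 1595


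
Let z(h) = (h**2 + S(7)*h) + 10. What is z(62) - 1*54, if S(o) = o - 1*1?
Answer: 4172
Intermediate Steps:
S(o) = -1 + o (S(o) = o - 1 = -1 + o)
z(h) = 10 + h**2 + 6*h (z(h) = (h**2 + (-1 + 7)*h) + 10 = (h**2 + 6*h) + 10 = 10 + h**2 + 6*h)
z(62) - 1*54 = (10 + 62**2 + 6*62) - 1*54 = (10 + 3844 + 372) - 54 = 4226 - 54 = 4172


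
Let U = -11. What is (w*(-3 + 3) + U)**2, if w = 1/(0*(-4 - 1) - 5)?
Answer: 121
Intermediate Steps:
w = -1/5 (w = 1/(0*(-5) - 5) = 1/(0 - 5) = 1/(-5) = -1/5 ≈ -0.20000)
(w*(-3 + 3) + U)**2 = (-(-3 + 3)/5 - 11)**2 = (-1/5*0 - 11)**2 = (0 - 11)**2 = (-11)**2 = 121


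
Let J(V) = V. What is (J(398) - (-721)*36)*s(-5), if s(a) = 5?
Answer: 131770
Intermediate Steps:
(J(398) - (-721)*36)*s(-5) = (398 - (-721)*36)*5 = (398 - 1*(-25956))*5 = (398 + 25956)*5 = 26354*5 = 131770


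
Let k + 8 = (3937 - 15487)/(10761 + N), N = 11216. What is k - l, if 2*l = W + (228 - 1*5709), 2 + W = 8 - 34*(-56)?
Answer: 78105135/43954 ≈ 1777.0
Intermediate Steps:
k = -187366/21977 (k = -8 + (3937 - 15487)/(10761 + 11216) = -8 - 11550/21977 = -187366/21977 ≈ -8.5255)
W = 1910 (W = -2 + (8 - 34*(-56)) = -2 + (8 + 1904) = -2 + 1912 = 1910)
l = -3571/2 (l = (1910 + (228 - 1*5709))/2 = (1910 + (228 - 5709))/2 = (1910 - 5481)/2 = (½)*(-3571) = -3571/2 ≈ -1785.5)
k - l = -187366/21977 - 1*(-3571/2) = -187366/21977 + 3571/2 = 78105135/43954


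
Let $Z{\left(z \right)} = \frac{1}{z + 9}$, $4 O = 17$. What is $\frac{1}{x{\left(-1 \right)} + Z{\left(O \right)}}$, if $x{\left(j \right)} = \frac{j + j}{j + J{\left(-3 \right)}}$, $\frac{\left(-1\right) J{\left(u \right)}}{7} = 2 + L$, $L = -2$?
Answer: $\frac{53}{110} \approx 0.48182$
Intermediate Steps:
$O = \frac{17}{4}$ ($O = \frac{1}{4} \cdot 17 = \frac{17}{4} \approx 4.25$)
$J{\left(u \right)} = 0$ ($J{\left(u \right)} = - 7 \left(2 - 2\right) = \left(-7\right) 0 = 0$)
$Z{\left(z \right)} = \frac{1}{9 + z}$
$x{\left(j \right)} = 2$ ($x{\left(j \right)} = \frac{j + j}{j + 0} = \frac{2 j}{j} = 2$)
$\frac{1}{x{\left(-1 \right)} + Z{\left(O \right)}} = \frac{1}{2 + \frac{1}{9 + \frac{17}{4}}} = \frac{1}{2 + \frac{1}{\frac{53}{4}}} = \frac{1}{2 + \frac{4}{53}} = \frac{1}{\frac{110}{53}} = \frac{53}{110}$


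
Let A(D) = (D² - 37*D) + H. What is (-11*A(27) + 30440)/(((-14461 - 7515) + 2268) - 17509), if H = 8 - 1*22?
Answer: -33564/37217 ≈ -0.90185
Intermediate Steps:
H = -14 (H = 8 - 22 = -14)
A(D) = -14 + D² - 37*D (A(D) = (D² - 37*D) - 14 = -14 + D² - 37*D)
(-11*A(27) + 30440)/(((-14461 - 7515) + 2268) - 17509) = (-11*(-14 + 27² - 37*27) + 30440)/(((-14461 - 7515) + 2268) - 17509) = (-11*(-14 + 729 - 999) + 30440)/((-21976 + 2268) - 17509) = (-11*(-284) + 30440)/(-19708 - 17509) = (3124 + 30440)/(-37217) = 33564*(-1/37217) = -33564/37217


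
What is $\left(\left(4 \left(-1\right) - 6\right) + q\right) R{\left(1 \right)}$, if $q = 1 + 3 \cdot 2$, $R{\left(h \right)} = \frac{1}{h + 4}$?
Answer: $- \frac{3}{5} \approx -0.6$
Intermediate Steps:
$R{\left(h \right)} = \frac{1}{4 + h}$
$q = 7$ ($q = 1 + 6 = 7$)
$\left(\left(4 \left(-1\right) - 6\right) + q\right) R{\left(1 \right)} = \frac{\left(4 \left(-1\right) - 6\right) + 7}{4 + 1} = \frac{\left(-4 - 6\right) + 7}{5} = \left(-10 + 7\right) \frac{1}{5} = \left(-3\right) \frac{1}{5} = - \frac{3}{5}$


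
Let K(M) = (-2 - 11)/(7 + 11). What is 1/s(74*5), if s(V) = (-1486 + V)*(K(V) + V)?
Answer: -1/412114 ≈ -2.4265e-6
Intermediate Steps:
K(M) = -13/18
s(V) = (-1486 + V)*(-13/18 + V)
1/s(74*5) = 1/(9659/9 + (74*5)**2 - 990157*5/9) = 1/(9659/9 + 370**2 - 26761/18*370) = 1/(9659/9 + 136900 - 4950785/9) = 1/(-412114) = -1/412114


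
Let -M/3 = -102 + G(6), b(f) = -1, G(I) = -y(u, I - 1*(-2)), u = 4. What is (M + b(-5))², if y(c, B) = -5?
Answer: 84100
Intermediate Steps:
G(I) = 5 (G(I) = -1*(-5) = 5)
M = 291 (M = -3*(-102 + 5) = -3*(-97) = 291)
(M + b(-5))² = (291 - 1)² = 290² = 84100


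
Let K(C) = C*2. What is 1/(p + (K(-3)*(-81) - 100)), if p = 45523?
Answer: 1/45909 ≈ 2.1782e-5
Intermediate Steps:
K(C) = 2*C
1/(p + (K(-3)*(-81) - 100)) = 1/(45523 + ((2*(-3))*(-81) - 100)) = 1/(45523 + (-6*(-81) - 100)) = 1/(45523 + (486 - 100)) = 1/(45523 + 386) = 1/45909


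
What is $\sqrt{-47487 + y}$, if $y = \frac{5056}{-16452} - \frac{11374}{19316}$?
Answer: $\frac{i \sqrt{68809257410867026}}{1203738} \approx 217.92 i$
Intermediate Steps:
$y = - \frac{3236213}{3611214}$ ($y = 5056 \left(- \frac{1}{16452}\right) - \frac{517}{878} = - \frac{1264}{4113} - \frac{517}{878} = - \frac{3236213}{3611214} \approx -0.89616$)
$\sqrt{-47487 + y} = \sqrt{-47487 - \frac{3236213}{3611214}} = \sqrt{- \frac{171488955431}{3611214}} = \frac{i \sqrt{68809257410867026}}{1203738}$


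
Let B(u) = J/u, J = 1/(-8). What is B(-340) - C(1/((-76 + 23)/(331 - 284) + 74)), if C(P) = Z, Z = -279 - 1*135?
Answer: 1126081/2720 ≈ 414.00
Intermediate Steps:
J = -⅛ ≈ -0.12500
Z = -414 (Z = -279 - 135 = -414)
C(P) = -414
B(u) = -1/(8*u)
B(-340) - C(1/((-76 + 23)/(331 - 284) + 74)) = -⅛/(-340) - 1*(-414) = -⅛*(-1/340) + 414 = 1/2720 + 414 = 1126081/2720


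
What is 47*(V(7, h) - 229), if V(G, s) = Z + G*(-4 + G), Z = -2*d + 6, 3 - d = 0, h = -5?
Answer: -9776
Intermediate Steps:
d = 3 (d = 3 - 1*0 = 3 + 0 = 3)
Z = 0 (Z = -2*3 + 6 = -6 + 6 = 0)
V(G, s) = G*(-4 + G) (V(G, s) = 0 + G*(-4 + G) = G*(-4 + G))
47*(V(7, h) - 229) = 47*(7*(-4 + 7) - 229) = 47*(7*3 - 229) = 47*(21 - 229) = 47*(-208) = -9776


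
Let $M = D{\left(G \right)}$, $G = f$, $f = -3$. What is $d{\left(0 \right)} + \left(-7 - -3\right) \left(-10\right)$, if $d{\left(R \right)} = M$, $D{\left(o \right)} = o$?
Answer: $37$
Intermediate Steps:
$G = -3$
$M = -3$
$d{\left(R \right)} = -3$
$d{\left(0 \right)} + \left(-7 - -3\right) \left(-10\right) = -3 + \left(-7 - -3\right) \left(-10\right) = -3 + \left(-7 + 3\right) \left(-10\right) = -3 - -40 = -3 + 40 = 37$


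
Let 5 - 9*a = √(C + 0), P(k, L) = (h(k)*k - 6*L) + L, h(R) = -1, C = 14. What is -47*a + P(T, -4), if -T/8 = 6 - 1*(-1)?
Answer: 449/9 + 47*√14/9 ≈ 69.429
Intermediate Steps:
T = -56 (T = -8*(6 - 1*(-1)) = -8*(6 + 1) = -8*7 = -56)
P(k, L) = -k - 5*L (P(k, L) = (-k - 6*L) + L = -k - 5*L)
a = 5/9 - √14/9 (a = 5/9 - √(14 + 0)/9 = 5/9 - √14/9 ≈ 0.13982)
-47*a + P(T, -4) = -47*(5/9 - √14/9) + (-1*(-56) - 5*(-4)) = (-235/9 + 47*√14/9) + (56 + 20) = (-235/9 + 47*√14/9) + 76 = 449/9 + 47*√14/9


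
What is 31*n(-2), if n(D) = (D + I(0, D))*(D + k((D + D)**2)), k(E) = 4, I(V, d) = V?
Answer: -124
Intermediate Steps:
n(D) = D*(4 + D) (n(D) = (D + 0)*(D + 4) = D*(4 + D))
31*n(-2) = 31*(-2*(4 - 2)) = 31*(-2*2) = 31*(-4) = -124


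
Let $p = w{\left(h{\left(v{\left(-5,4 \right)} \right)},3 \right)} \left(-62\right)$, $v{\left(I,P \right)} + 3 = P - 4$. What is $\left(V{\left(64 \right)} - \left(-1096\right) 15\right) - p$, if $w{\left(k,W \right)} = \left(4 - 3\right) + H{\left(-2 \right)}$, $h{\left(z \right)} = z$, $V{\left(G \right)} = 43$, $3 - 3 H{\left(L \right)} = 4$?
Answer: $\frac{49573}{3} \approx 16524.0$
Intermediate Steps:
$v{\left(I,P \right)} = -7 + P$ ($v{\left(I,P \right)} = -3 + \left(P - 4\right) = -3 + \left(-4 + P\right) = -7 + P$)
$H{\left(L \right)} = - \frac{1}{3}$ ($H{\left(L \right)} = 1 - \frac{4}{3} = - \frac{1}{3}$)
$w{\left(k,W \right)} = \frac{2}{3}$ ($w{\left(k,W \right)} = \left(4 - 3\right) - \frac{1}{3} = 1 - \frac{1}{3} = \frac{2}{3}$)
$p = - \frac{124}{3}$ ($p = \frac{2}{3} \left(-62\right) = - \frac{124}{3} \approx -41.333$)
$\left(V{\left(64 \right)} - \left(-1096\right) 15\right) - p = \left(43 - \left(-1096\right) 15\right) - - \frac{124}{3} = \left(43 - -16440\right) + \frac{124}{3} = \left(43 + 16440\right) + \frac{124}{3} = 16483 + \frac{124}{3} = \frac{49573}{3}$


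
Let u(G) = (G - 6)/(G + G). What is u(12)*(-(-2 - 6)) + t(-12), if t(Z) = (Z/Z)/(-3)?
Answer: 5/3 ≈ 1.6667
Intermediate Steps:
t(Z) = -1/3 (t(Z) = 1*(-1/3) = -1/3)
u(G) = (-6 + G)/(2*G) (u(G) = (-6 + G)/((2*G)) = (-6 + G)*(1/(2*G)) = (-6 + G)/(2*G))
u(12)*(-(-2 - 6)) + t(-12) = ((1/2)*(-6 + 12)/12)*(-(-2 - 6)) - 1/3 = ((1/2)*(1/12)*6)*(-1*(-8)) - 1/3 = (1/4)*8 - 1/3 = 2 - 1/3 = 5/3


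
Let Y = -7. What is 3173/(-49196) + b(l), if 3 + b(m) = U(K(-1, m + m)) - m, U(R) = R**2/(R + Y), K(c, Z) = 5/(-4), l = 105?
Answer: -43936682/405867 ≈ -108.25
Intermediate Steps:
K(c, Z) = -5/4 (K(c, Z) = 5*(-1/4) = -5/4)
U(R) = R**2/(-7 + R) (U(R) = R**2/(R - 7) = R**2/(-7 + R))
b(m) = -421/132 - m (b(m) = -3 + ((-5/4)**2/(-7 - 5/4) - m) = -3 + (25/(16*(-33/4)) - m) = -3 + ((25/16)*(-4/33) - m) = -3 + (-25/132 - m) = -421/132 - m)
3173/(-49196) + b(l) = 3173/(-49196) + (-421/132 - 1*105) = 3173*(-1/49196) + (-421/132 - 105) = -3173/49196 - 14281/132 = -43936682/405867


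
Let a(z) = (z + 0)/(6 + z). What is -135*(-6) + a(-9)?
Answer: 813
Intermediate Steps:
a(z) = z/(6 + z)
-135*(-6) + a(-9) = -135*(-6) - 9/(6 - 9) = 810 - 9/(-3) = 810 - 9*(-⅓) = 810 + 3 = 813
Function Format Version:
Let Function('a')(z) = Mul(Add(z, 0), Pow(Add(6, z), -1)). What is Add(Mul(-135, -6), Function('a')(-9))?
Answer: 813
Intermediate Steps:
Function('a')(z) = Mul(z, Pow(Add(6, z), -1))
Add(Mul(-135, -6), Function('a')(-9)) = Add(Mul(-135, -6), Mul(-9, Pow(Add(6, -9), -1))) = Add(810, Mul(-9, Pow(-3, -1))) = Add(810, Mul(-9, Rational(-1, 3))) = Add(810, 3) = 813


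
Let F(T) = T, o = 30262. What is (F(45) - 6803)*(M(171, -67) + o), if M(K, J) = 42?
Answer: -204794432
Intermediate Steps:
(F(45) - 6803)*(M(171, -67) + o) = (45 - 6803)*(42 + 30262) = -6758*30304 = -204794432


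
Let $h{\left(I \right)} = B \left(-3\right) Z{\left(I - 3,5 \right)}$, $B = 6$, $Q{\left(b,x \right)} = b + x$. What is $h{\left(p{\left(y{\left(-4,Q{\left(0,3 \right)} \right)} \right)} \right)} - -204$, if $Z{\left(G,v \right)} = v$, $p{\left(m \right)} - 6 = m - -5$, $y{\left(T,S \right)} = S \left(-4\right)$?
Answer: $114$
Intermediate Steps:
$y{\left(T,S \right)} = - 4 S$
$p{\left(m \right)} = 11 + m$ ($p{\left(m \right)} = 6 + \left(m - -5\right) = 6 + \left(m + 5\right) = 6 + \left(5 + m\right) = 11 + m$)
$h{\left(I \right)} = -90$ ($h{\left(I \right)} = 6 \left(-3\right) 5 = \left(-18\right) 5 = -90$)
$h{\left(p{\left(y{\left(-4,Q{\left(0,3 \right)} \right)} \right)} \right)} - -204 = -90 - -204 = -90 + 204 = 114$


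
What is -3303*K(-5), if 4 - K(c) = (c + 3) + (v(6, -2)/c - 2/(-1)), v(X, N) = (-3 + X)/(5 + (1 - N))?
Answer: -538389/40 ≈ -13460.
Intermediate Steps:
v(X, N) = (-3 + X)/(6 - N)
K(c) = -1 - c - 3/(8*c) (K(c) = 4 - ((c + 3) + (((3 - 1*6)/(-6 - 2))/c - 2/(-1))) = 4 - ((3 + c) + (((3 - 6)/(-8))/c - 2*(-1))) = 4 - ((3 + c) + ((-1/8*(-3))/c + 2)) = 4 - ((3 + c) + (3/(8*c) + 2)) = 4 - ((3 + c) + (2 + 3/(8*c))) = 4 - (5 + c + 3/(8*c)) = 4 + (-5 - c - 3/(8*c)) = -1 - c - 3/(8*c))
-3303*K(-5) = -3303*(-1 - 1*(-5) - 3/8/(-5)) = -3303*(-1 + 5 - 3/8*(-1/5)) = -3303*(-1 + 5 + 3/40) = -3303*163/40 = -538389/40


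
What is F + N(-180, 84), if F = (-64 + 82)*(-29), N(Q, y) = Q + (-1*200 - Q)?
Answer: -722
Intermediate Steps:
N(Q, y) = -200 (N(Q, y) = Q + (-200 - Q) = -200)
F = -522 (F = 18*(-29) = -522)
F + N(-180, 84) = -522 - 200 = -722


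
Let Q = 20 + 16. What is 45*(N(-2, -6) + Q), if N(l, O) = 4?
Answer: 1800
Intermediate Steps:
Q = 36
45*(N(-2, -6) + Q) = 45*(4 + 36) = 45*40 = 1800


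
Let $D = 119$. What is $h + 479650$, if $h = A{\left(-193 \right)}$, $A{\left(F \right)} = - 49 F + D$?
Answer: $489226$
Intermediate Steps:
$A{\left(F \right)} = 119 - 49 F$ ($A{\left(F \right)} = - 49 F + 119 = 119 - 49 F$)
$h = 9576$ ($h = 119 - -9457 = 119 + 9457 = 9576$)
$h + 479650 = 9576 + 479650 = 489226$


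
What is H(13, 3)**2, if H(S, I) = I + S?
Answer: 256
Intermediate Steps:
H(13, 3)**2 = (3 + 13)**2 = 16**2 = 256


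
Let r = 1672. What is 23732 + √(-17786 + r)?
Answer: 23732 + I*√16114 ≈ 23732.0 + 126.94*I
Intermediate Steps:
23732 + √(-17786 + r) = 23732 + √(-17786 + 1672) = 23732 + √(-16114) = 23732 + I*√16114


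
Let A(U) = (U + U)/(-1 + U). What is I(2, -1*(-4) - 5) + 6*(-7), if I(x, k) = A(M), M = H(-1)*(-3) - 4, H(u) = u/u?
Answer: -161/4 ≈ -40.250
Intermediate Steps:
H(u) = 1
M = -7 (M = 1*(-3) - 4 = -3 - 4 = -7)
A(U) = 2*U/(-1 + U) (A(U) = (2*U)/(-1 + U) = 2*U/(-1 + U))
I(x, k) = 7/4 (I(x, k) = 2*(-7)/(-1 - 7) = 2*(-7)/(-8) = 2*(-7)*(-⅛) = 7/4)
I(2, -1*(-4) - 5) + 6*(-7) = 7/4 + 6*(-7) = 7/4 - 42 = -161/4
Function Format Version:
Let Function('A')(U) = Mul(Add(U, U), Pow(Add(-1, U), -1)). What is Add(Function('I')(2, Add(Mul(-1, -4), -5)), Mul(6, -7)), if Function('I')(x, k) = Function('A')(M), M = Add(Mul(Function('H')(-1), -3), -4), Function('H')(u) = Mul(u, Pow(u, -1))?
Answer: Rational(-161, 4) ≈ -40.250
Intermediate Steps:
Function('H')(u) = 1
M = -7 (M = Add(Mul(1, -3), -4) = Add(-3, -4) = -7)
Function('A')(U) = Mul(2, U, Pow(Add(-1, U), -1)) (Function('A')(U) = Mul(Mul(2, U), Pow(Add(-1, U), -1)) = Mul(2, U, Pow(Add(-1, U), -1)))
Function('I')(x, k) = Rational(7, 4) (Function('I')(x, k) = Mul(2, -7, Pow(Add(-1, -7), -1)) = Mul(2, -7, Pow(-8, -1)) = Mul(2, -7, Rational(-1, 8)) = Rational(7, 4))
Add(Function('I')(2, Add(Mul(-1, -4), -5)), Mul(6, -7)) = Add(Rational(7, 4), Mul(6, -7)) = Add(Rational(7, 4), -42) = Rational(-161, 4)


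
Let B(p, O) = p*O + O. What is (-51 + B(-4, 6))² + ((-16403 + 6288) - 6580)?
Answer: -11934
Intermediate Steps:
B(p, O) = O + O*p (B(p, O) = O*p + O = O + O*p)
(-51 + B(-4, 6))² + ((-16403 + 6288) - 6580) = (-51 + 6*(1 - 4))² + ((-16403 + 6288) - 6580) = (-51 + 6*(-3))² + (-10115 - 6580) = (-51 - 18)² - 16695 = (-69)² - 16695 = 4761 - 16695 = -11934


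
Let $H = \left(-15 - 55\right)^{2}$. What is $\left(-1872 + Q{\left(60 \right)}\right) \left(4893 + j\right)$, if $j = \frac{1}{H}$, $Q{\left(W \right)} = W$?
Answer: $- \frac{10860992553}{1225} \approx -8.8661 \cdot 10^{6}$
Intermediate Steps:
$H = 4900$ ($H = \left(-15 - 55\right)^{2} = \left(-70\right)^{2} = 4900$)
$j = \frac{1}{4900} \approx 0.00020408$
$\left(-1872 + Q{\left(60 \right)}\right) \left(4893 + j\right) = \left(-1872 + 60\right) \left(4893 + \frac{1}{4900}\right) = \left(-1812\right) \frac{23975701}{4900} = - \frac{10860992553}{1225}$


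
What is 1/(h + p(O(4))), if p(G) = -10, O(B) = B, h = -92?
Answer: -1/102 ≈ -0.0098039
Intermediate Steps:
1/(h + p(O(4))) = 1/(-92 - 10) = 1/(-102) = -1/102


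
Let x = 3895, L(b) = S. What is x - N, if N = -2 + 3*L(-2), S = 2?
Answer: 3891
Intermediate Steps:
L(b) = 2
N = 4 (N = -2 + 3*2 = -2 + 6 = 4)
x - N = 3895 - 1*4 = 3895 - 4 = 3891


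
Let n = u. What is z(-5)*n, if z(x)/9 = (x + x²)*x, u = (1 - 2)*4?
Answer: 3600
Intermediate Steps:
u = -4 (u = -1*4 = -4)
n = -4
z(x) = 9*x*(x + x²) (z(x) = 9*((x + x²)*x) = 9*(x*(x + x²)) = 9*x*(x + x²))
z(-5)*n = (9*(-5)²*(1 - 5))*(-4) = (9*25*(-4))*(-4) = -900*(-4) = 3600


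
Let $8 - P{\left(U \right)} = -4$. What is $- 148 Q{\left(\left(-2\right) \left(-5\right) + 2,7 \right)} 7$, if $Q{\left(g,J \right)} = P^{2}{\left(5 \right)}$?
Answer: $-149184$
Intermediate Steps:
$P{\left(U \right)} = 12$ ($P{\left(U \right)} = 8 - -4 = 8 + 4 = 12$)
$Q{\left(g,J \right)} = 144$ ($Q{\left(g,J \right)} = 12^{2} = 144$)
$- 148 Q{\left(\left(-2\right) \left(-5\right) + 2,7 \right)} 7 = - 148 \cdot 144 \cdot 7 = \left(-148\right) 1008 = -149184$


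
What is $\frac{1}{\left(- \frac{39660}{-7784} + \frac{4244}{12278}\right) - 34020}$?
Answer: $- \frac{1706642}{58050675469} \approx -2.9399 \cdot 10^{-5}$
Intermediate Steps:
$\frac{1}{\left(- \frac{39660}{-7784} + \frac{4244}{12278}\right) - 34020} = \frac{1}{\left(\left(-39660\right) \left(- \frac{1}{7784}\right) + 4244 \cdot \frac{1}{12278}\right) - 34020} = \frac{1}{\left(\frac{9915}{1946} + \frac{2122}{6139}\right) - 34020} = \frac{1}{\frac{9285371}{1706642} - 34020} = \frac{1}{- \frac{58050675469}{1706642}} = - \frac{1706642}{58050675469}$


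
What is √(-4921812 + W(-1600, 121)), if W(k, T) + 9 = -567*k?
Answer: 3*I*√446069 ≈ 2003.7*I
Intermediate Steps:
W(k, T) = -9 - 567*k
√(-4921812 + W(-1600, 121)) = √(-4921812 + (-9 - 567*(-1600))) = √(-4921812 + (-9 + 907200)) = √(-4921812 + 907191) = √(-4014621) = 3*I*√446069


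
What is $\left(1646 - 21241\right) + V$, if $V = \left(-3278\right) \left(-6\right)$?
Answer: $73$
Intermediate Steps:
$V = 19668$
$\left(1646 - 21241\right) + V = \left(1646 - 21241\right) + 19668 = -19595 + 19668 = 73$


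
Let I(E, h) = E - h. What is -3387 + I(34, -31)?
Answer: -3322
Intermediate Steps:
-3387 + I(34, -31) = -3387 + (34 - 1*(-31)) = -3387 + (34 + 31) = -3387 + 65 = -3322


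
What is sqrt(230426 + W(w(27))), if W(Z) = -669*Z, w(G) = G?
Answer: sqrt(212363) ≈ 460.83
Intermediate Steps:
sqrt(230426 + W(w(27))) = sqrt(230426 - 669*27) = sqrt(230426 - 18063) = sqrt(212363)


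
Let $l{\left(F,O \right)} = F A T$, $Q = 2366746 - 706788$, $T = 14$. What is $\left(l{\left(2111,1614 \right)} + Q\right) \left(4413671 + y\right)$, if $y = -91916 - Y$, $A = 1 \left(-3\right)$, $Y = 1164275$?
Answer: $4961335694080$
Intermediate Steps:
$A = -3$
$Q = 1659958$ ($Q = 2366746 - 706788 = 1659958$)
$y = -1256191$ ($y = -91916 - 1164275 = -1256191$)
$l{\left(F,O \right)} = - 42 F$ ($l{\left(F,O \right)} = F \left(-3\right) 14 = - 3 F 14 = - 42 F$)
$\left(l{\left(2111,1614 \right)} + Q\right) \left(4413671 + y\right) = \left(\left(-42\right) 2111 + 1659958\right) \left(4413671 - 1256191\right) = \left(-88662 + 1659958\right) 3157480 = 1571296 \cdot 3157480 = 4961335694080$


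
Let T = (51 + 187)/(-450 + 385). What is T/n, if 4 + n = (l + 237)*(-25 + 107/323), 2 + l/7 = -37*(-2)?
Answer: 2023/10101650 ≈ 0.00020026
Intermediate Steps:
l = 504 (l = -14 + 7*(-37*(-2)) = -14 + 7*74 = -14 + 518 = 504)
n = -310820/17 (n = -4 + (504 + 237)*(-25 + 107/323) = -4 + 741*(-25 + 107*(1/323)) = -4 + 741*(-25 + 107/323) = -4 + 741*(-7968/323) = -4 - 310752/17 = -310820/17 ≈ -18284.)
T = -238/65 (T = 238/(-65) = 238*(-1/65) = -238/65 ≈ -3.6615)
T/n = -238/(65*(-310820/17)) = -238/65*(-17/310820) = 2023/10101650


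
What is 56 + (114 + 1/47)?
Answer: 7991/47 ≈ 170.02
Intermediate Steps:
56 + (114 + 1/47) = 56 + 5359/47 = 7991/47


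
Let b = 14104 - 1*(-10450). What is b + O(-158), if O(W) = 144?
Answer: 24698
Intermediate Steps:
b = 24554 (b = 14104 + 10450 = 24554)
b + O(-158) = 24554 + 144 = 24698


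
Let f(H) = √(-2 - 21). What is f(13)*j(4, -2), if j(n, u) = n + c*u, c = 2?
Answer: 0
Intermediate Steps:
f(H) = I*√23 (f(H) = √(-23) = I*√23)
j(n, u) = n + 2*u
f(13)*j(4, -2) = (I*√23)*(4 + 2*(-2)) = (I*√23)*(4 - 4) = (I*√23)*0 = 0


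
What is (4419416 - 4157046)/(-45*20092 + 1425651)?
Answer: 262370/521511 ≈ 0.50310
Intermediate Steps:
(4419416 - 4157046)/(-45*20092 + 1425651) = 262370/(-904140 + 1425651) = 262370/521511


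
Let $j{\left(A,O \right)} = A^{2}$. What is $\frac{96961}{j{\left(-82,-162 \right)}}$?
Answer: $\frac{96961}{6724} \approx 14.42$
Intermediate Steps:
$\frac{96961}{j{\left(-82,-162 \right)}} = \frac{96961}{\left(-82\right)^{2}} = \frac{96961}{6724}$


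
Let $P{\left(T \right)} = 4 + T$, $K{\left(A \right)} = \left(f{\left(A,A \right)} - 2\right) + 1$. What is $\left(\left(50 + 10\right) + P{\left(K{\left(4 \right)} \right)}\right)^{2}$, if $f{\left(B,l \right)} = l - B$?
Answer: $3969$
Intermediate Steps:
$K{\left(A \right)} = -1$ ($K{\left(A \right)} = \left(\left(A - A\right) - 2\right) + 1 = \left(0 - 2\right) + 1 = -2 + 1 = -1$)
$\left(\left(50 + 10\right) + P{\left(K{\left(4 \right)} \right)}\right)^{2} = \left(\left(50 + 10\right) + \left(4 - 1\right)\right)^{2} = \left(60 + 3\right)^{2} = 63^{2} = 3969$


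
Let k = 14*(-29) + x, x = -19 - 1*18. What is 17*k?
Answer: -7531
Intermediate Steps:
x = -37 (x = -19 - 18 = -37)
k = -443 (k = 14*(-29) - 37 = -406 - 37 = -443)
17*k = 17*(-443) = -7531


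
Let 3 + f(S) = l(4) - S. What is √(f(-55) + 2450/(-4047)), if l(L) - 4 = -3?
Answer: √858129927/4047 ≈ 7.2384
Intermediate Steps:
l(L) = 1 (l(L) = 4 - 3 = 1)
f(S) = -2 - S (f(S) = -3 + (1 - S) = -2 - S)
√(f(-55) + 2450/(-4047)) = √((-2 - 1*(-55)) + 2450/(-4047)) = √((-2 + 55) + 2450*(-1/4047)) = √(53 - 2450/4047) = √(212041/4047) = √858129927/4047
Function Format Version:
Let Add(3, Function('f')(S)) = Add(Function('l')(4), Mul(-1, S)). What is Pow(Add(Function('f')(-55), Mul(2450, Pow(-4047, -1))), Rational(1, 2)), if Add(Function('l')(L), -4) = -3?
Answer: Mul(Rational(1, 4047), Pow(858129927, Rational(1, 2))) ≈ 7.2384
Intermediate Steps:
Function('l')(L) = 1 (Function('l')(L) = Add(4, -3) = 1)
Function('f')(S) = Add(-2, Mul(-1, S)) (Function('f')(S) = Add(-3, Add(1, Mul(-1, S))) = Add(-2, Mul(-1, S)))
Pow(Add(Function('f')(-55), Mul(2450, Pow(-4047, -1))), Rational(1, 2)) = Pow(Add(Add(-2, Mul(-1, -55)), Mul(2450, Pow(-4047, -1))), Rational(1, 2)) = Pow(Add(Add(-2, 55), Mul(2450, Rational(-1, 4047))), Rational(1, 2)) = Pow(Add(53, Rational(-2450, 4047)), Rational(1, 2)) = Pow(Rational(212041, 4047), Rational(1, 2)) = Mul(Rational(1, 4047), Pow(858129927, Rational(1, 2)))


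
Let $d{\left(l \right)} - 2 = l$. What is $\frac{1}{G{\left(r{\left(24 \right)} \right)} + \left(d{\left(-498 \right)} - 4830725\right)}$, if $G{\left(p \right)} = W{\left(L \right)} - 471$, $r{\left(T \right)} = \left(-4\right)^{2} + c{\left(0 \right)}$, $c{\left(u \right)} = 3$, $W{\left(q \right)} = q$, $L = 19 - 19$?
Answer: $- \frac{1}{4831692} \approx -2.0697 \cdot 10^{-7}$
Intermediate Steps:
$d{\left(l \right)} = 2 + l$
$L = 0$
$r{\left(T \right)} = 19$ ($r{\left(T \right)} = \left(-4\right)^{2} + 3 = 16 + 3 = 19$)
$G{\left(p \right)} = -471$ ($G{\left(p \right)} = 0 - 471 = -471$)
$\frac{1}{G{\left(r{\left(24 \right)} \right)} + \left(d{\left(-498 \right)} - 4830725\right)} = \frac{1}{-471 + \left(\left(2 - 498\right) - 4830725\right)} = \frac{1}{-471 - 4831221} = \frac{1}{-4831692} = - \frac{1}{4831692}$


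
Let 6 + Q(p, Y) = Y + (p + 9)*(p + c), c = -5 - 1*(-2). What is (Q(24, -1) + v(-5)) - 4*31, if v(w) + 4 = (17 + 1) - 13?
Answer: 563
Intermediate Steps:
c = -3 (c = -5 + 2 = -3)
v(w) = 1 (v(w) = -4 + ((17 + 1) - 13) = -4 + (18 - 13) = -4 + 5 = 1)
Q(p, Y) = -6 + Y + (-3 + p)*(9 + p) (Q(p, Y) = -6 + (Y + (p + 9)*(p - 3)) = -6 + (Y + (9 + p)*(-3 + p)) = -6 + (Y + (-3 + p)*(9 + p)) = -6 + Y + (-3 + p)*(9 + p))
(Q(24, -1) + v(-5)) - 4*31 = ((-33 - 1 + 24² + 6*24) + 1) - 4*31 = ((-33 - 1 + 576 + 144) + 1) - 124 = (686 + 1) - 124 = 687 - 124 = 563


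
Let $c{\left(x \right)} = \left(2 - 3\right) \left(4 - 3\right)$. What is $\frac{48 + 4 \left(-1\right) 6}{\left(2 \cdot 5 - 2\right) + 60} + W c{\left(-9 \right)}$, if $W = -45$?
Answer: $\frac{771}{17} \approx 45.353$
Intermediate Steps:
$c{\left(x \right)} = -1$ ($c{\left(x \right)} = \left(-1\right) 1 = -1$)
$\frac{48 + 4 \left(-1\right) 6}{\left(2 \cdot 5 - 2\right) + 60} + W c{\left(-9 \right)} = \frac{48 + 4 \left(-1\right) 6}{\left(2 \cdot 5 - 2\right) + 60} - -45 = \frac{48 - 24}{\left(10 - 2\right) + 60} + 45 = \frac{48 - 24}{8 + 60} + 45 = \frac{24}{68} + 45 = 24 \cdot \frac{1}{68} + 45 = \frac{6}{17} + 45 = \frac{771}{17}$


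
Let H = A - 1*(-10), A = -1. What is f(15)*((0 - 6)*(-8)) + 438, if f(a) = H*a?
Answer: 6918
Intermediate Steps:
H = 9 (H = -1 - 1*(-10) = -1 + 10 = 9)
f(a) = 9*a
f(15)*((0 - 6)*(-8)) + 438 = (9*15)*((0 - 6)*(-8)) + 438 = 135*(-6*(-8)) + 438 = 135*48 + 438 = 6480 + 438 = 6918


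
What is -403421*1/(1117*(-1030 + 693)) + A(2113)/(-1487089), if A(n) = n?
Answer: 599127536992/559783425181 ≈ 1.0703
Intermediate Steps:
-403421*1/(1117*(-1030 + 693)) + A(2113)/(-1487089) = -403421*1/(1117*(-1030 + 693)) + 2113/(-1487089) = -403421/(1117*(-337)) + 2113*(-1/1487089) = -403421/(-376429) - 2113/1487089 = -403421*(-1/376429) - 2113/1487089 = 403421/376429 - 2113/1487089 = 599127536992/559783425181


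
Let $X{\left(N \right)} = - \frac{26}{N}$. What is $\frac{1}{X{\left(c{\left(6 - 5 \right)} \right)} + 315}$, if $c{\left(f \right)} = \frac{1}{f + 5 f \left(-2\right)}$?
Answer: $\frac{1}{549} \approx 0.0018215$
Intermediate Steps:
$c{\left(f \right)} = - \frac{1}{9 f}$ ($c{\left(f \right)} = \frac{1}{f - 10 f} = \frac{1}{\left(-9\right) f} = - \frac{1}{9 f}$)
$\frac{1}{X{\left(c{\left(6 - 5 \right)} \right)} + 315} = \frac{1}{- \frac{26}{\left(- \frac{1}{9}\right) \frac{1}{6 - 5}} + 315} = \frac{1}{- \frac{26}{\left(- \frac{1}{9}\right) 1^{-1}} + 315} = \frac{1}{- \frac{26}{\left(- \frac{1}{9}\right) 1} + 315} = \frac{1}{- \frac{26}{- \frac{1}{9}} + 315} = \frac{1}{\left(-26\right) \left(-9\right) + 315} = \frac{1}{234 + 315} = \frac{1}{549}$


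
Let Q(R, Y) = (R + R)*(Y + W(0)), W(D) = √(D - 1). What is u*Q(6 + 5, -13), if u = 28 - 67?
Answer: 11154 - 858*I ≈ 11154.0 - 858.0*I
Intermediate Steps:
u = -39
W(D) = √(-1 + D)
Q(R, Y) = 2*R*(I + Y) (Q(R, Y) = (R + R)*(Y + √(-1 + 0)) = (2*R)*(Y + √(-1)) = (2*R)*(Y + I) = (2*R)*(I + Y) = 2*R*(I + Y))
u*Q(6 + 5, -13) = -78*(6 + 5)*(I - 13) = -78*11*(-13 + I) = -39*(-286 + 22*I) = 11154 - 858*I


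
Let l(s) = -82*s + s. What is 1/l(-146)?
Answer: 1/11826 ≈ 8.4559e-5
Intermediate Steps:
l(s) = -81*s
1/l(-146) = 1/(-81*(-146)) = 1/11826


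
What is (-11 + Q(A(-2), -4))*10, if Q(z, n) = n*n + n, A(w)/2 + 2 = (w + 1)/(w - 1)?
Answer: 10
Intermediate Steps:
A(w) = -4 + 2*(1 + w)/(-1 + w) (A(w) = -4 + 2*((w + 1)/(w - 1)) = -4 + 2*((1 + w)/(-1 + w)) = -4 + 2*(1 + w)/(-1 + w))
Q(z, n) = n + n**2 (Q(z, n) = n**2 + n = n + n**2)
(-11 + Q(A(-2), -4))*10 = (-11 - 4*(1 - 4))*10 = (-11 - 4*(-3))*10 = (-11 + 12)*10 = 1*10 = 10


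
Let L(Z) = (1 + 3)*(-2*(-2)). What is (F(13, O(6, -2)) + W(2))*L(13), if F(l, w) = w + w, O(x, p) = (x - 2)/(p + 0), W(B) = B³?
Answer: 64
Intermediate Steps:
O(x, p) = (-2 + x)/p
F(l, w) = 2*w
L(Z) = 16 (L(Z) = 4*4 = 16)
(F(13, O(6, -2)) + W(2))*L(13) = (2*((-2 + 6)/(-2)) + 2³)*16 = (2*(-½*4) + 8)*16 = (2*(-2) + 8)*16 = (-4 + 8)*16 = 4*16 = 64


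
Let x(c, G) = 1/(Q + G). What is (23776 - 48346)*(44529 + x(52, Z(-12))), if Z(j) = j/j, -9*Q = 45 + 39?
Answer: -5470372908/5 ≈ -1.0941e+9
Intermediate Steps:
Q = -28/3 (Q = -(45 + 39)/9 = -⅑*84 = -28/3 ≈ -9.3333)
Z(j) = 1
x(c, G) = 1/(-28/3 + G)
(23776 - 48346)*(44529 + x(52, Z(-12))) = (23776 - 48346)*(44529 + 3/(-28 + 3*1)) = -24570*(44529 + 3/(-28 + 3)) = -24570*(44529 + 3/(-25)) = -24570*(44529 + 3*(-1/25)) = -24570*(44529 - 3/25) = -24570*1113222/25 = -5470372908/5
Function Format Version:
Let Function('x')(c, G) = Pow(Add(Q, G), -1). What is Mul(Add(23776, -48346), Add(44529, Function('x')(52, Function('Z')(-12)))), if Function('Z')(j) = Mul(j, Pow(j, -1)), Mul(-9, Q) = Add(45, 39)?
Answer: Rational(-5470372908, 5) ≈ -1.0941e+9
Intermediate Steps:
Q = Rational(-28, 3) (Q = Mul(Rational(-1, 9), Add(45, 39)) = Mul(Rational(-1, 9), 84) = Rational(-28, 3) ≈ -9.3333)
Function('Z')(j) = 1
Function('x')(c, G) = Pow(Add(Rational(-28, 3), G), -1)
Mul(Add(23776, -48346), Add(44529, Function('x')(52, Function('Z')(-12)))) = Mul(Add(23776, -48346), Add(44529, Mul(3, Pow(Add(-28, Mul(3, 1)), -1)))) = Mul(-24570, Add(44529, Mul(3, Pow(Add(-28, 3), -1)))) = Mul(-24570, Add(44529, Mul(3, Pow(-25, -1)))) = Mul(-24570, Add(44529, Mul(3, Rational(-1, 25)))) = Mul(-24570, Add(44529, Rational(-3, 25))) = Mul(-24570, Rational(1113222, 25)) = Rational(-5470372908, 5)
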